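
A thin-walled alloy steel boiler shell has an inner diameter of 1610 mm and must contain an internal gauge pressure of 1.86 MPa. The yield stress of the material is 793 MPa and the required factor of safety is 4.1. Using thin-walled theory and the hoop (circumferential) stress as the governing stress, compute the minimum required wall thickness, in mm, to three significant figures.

σ_allow = 793/4.1 = 193.4 MPa.
Hoop stress σ_h = pD/(2t), so t = pD/(2σ_allow) = 1.86×1610/(2×193.4) = 7.741 mm.

t = 7.74 mm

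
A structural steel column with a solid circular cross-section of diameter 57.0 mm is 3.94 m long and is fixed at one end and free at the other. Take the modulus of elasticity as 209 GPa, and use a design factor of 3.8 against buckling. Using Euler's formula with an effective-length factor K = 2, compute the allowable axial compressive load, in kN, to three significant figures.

P_allow = 4.53 kN

I = πd⁴/64 = π×57.0⁴/64 = 518200 mm⁴.
Effective length L_e = KL = 2×3.94 m = 7880 mm.
Euler critical load P_cr = π²EI/L_e² = π²×209000×518200/7880² = 17210 N.
P_allow = P_cr/n = 17210/3.8 = 4530 N.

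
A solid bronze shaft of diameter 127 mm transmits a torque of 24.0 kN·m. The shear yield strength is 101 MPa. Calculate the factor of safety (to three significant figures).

τ = 16T/(πd³) = 16×2.4000×10^7/(π×127³) = 59.67 MPa.
n = τ_limit/τ = 101/59.67 = 1.693.

n = 1.69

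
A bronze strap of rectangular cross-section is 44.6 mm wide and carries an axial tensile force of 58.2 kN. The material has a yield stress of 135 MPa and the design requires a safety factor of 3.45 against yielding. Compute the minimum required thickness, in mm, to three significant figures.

t = 33.3 mm

σ_allow = 135/3.45 = 39.13 MPa.
Required area A = F/σ_allow = 58200/39.13 = 1487 mm².
t = A/w = 1487/44.6 = 33.35 mm.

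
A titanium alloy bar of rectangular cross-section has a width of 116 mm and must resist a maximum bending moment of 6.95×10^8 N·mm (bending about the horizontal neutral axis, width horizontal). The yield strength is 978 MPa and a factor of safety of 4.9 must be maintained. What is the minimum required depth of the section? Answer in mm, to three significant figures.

σ_allow = 978/4.9 = 199.6 MPa.
For a rectangular section σ = 6M/(bh²), so h² = 6M/(b σ_allow) = 6×6.9500×10^8/(116×199.6) = 180100 mm².
h = 424.4 mm.

h = 424 mm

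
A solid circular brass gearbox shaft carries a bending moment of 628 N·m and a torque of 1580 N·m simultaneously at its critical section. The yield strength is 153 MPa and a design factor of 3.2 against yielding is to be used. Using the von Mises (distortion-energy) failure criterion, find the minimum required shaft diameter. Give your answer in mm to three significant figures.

σ_allow = σ_y/n = 153/3.2 = 47.81 MPa.
For a solid shaft σ_b = 32M/(πd³) and τ = 16T/(πd³), so the von Mises stress is σ' = (16/πd³)·√(4M²+3T²).
√(4M²+3T²) = √(4×(628000)² + 3×(1.580×10^6)²) = 3.011×10^6 N·mm.
d³ = 16×3.011×10^6/(π×47.81) = 320700 mm³.
d = 68.45 mm.

d = 68.5 mm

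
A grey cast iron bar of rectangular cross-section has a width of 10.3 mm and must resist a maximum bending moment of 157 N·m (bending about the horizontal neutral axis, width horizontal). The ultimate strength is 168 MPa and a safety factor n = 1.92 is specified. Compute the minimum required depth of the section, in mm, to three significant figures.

σ_allow = 168/1.92 = 87.50 MPa.
For a rectangular section σ = 6M/(bh²), so h² = 6M/(b σ_allow) = 6×157000/(10.3×87.50) = 1045 mm².
h = 32.33 mm.

h = 32.3 mm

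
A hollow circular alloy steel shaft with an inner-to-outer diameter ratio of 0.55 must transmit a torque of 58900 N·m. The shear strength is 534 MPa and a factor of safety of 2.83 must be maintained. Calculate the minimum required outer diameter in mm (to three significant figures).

τ_allow = 534/2.83 = 188.7 MPa.
For a hollow shaft τ = 16T/[πd_o³(1−k⁴)] with k = 0.55, so 1−k⁴ = 0.9085.
d_o³ = 16T/[π τ_allow (1−k⁴)] = 16×5.8900×10^7/(π×188.7×0.9085) = 1.750×10^6 mm³.
d_o = 120.5 mm.

d_o = 121 mm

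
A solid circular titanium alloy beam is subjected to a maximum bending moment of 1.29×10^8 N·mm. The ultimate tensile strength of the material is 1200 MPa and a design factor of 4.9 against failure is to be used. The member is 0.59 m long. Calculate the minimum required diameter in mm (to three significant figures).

σ_allow = 1200/4.9 = 244.9 MPa.
For a solid circular section σ = 32M/(πd³), so d³ = 32M/(π σ_allow) = 32×1.2900×10^8/(π×244.9) = 5.365×10^6 mm³.
d = 175.1 mm.

d = 175 mm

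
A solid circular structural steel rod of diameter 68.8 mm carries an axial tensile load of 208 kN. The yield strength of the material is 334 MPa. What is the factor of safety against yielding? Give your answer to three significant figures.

n = 5.97

A = πd²/4 = 3718 mm².
σ = F/A = 208000/3718 = 55.95 MPa.
n = 334/55.95 = 5.970.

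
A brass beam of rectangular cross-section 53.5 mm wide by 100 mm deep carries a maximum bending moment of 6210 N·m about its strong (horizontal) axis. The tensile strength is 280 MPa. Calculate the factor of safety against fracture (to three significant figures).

Section modulus S = bh²/6 = 53.5×100²/6 = 89170 mm³.
σ = M/S = 6210000/89170 = 69.64 MPa.
n = 280/69.64 = 4.020.

n = 4.02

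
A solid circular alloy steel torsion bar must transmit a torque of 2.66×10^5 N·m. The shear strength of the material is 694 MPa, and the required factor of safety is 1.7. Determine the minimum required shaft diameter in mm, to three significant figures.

d = 149 mm

Allowable shear stress τ_allow = 694/1.7 = 408.2 MPa.
For a solid shaft τ = 16T/(πd³), so d³ = 16T/(π τ_allow) = 16×2.6600×10^8/(π×408.2) = 3.318×10^6 mm³.
d = (3.318×10^6)^(1/3) = 149.2 mm.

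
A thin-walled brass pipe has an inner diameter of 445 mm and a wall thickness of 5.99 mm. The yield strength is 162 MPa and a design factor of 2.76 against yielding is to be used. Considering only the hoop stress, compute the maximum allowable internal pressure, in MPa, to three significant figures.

σ_allow = 162/2.76 = 58.70 MPa.
σ_h = pD/(2t) → p_allow = 2σ_allow t/D = 2×58.70×5.99/445 = 1.580 MPa.

p_allow = 1.58 MPa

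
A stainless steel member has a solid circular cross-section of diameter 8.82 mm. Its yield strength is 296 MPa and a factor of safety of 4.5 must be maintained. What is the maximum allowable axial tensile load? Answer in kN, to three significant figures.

σ_allow = 296/4.5 = 65.78 MPa.
A = πd²/4 = π×8.82²/4 = 61.10 mm².
F_allow = σ_allow × A = 65.78×61.10 = 4019 N.

F_allow = 4.02 kN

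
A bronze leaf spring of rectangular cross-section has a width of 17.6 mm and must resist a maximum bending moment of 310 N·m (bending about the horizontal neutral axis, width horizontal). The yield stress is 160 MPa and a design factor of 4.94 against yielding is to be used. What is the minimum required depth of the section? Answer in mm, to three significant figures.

h = 57.1 mm

σ_allow = 160/4.94 = 32.39 MPa.
For a rectangular section σ = 6M/(bh²), so h² = 6M/(b σ_allow) = 6×310000/(17.6×32.39) = 3263 mm².
h = 57.12 mm.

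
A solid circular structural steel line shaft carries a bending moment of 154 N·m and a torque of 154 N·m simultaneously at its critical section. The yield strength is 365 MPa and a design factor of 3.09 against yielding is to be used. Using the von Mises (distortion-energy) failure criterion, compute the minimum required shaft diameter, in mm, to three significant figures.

d = 26.0 mm

σ_allow = σ_y/n = 365/3.09 = 118.1 MPa.
For a solid shaft σ_b = 32M/(πd³) and τ = 16T/(πd³), so the von Mises stress is σ' = (16/πd³)·√(4M²+3T²).
√(4M²+3T²) = √(4×(154000)² + 3×(154000)²) = 407400 N·mm.
d³ = 16×407400/(π×118.1) = 17570 mm³.
d = 26.00 mm.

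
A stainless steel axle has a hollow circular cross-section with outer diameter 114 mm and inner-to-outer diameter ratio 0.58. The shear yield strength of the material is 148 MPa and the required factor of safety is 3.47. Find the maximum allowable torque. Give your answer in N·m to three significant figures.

τ_allow = 148/3.47 = 42.65 MPa.
For a hollow shaft T_allow = τ_allow·πd_o³(1−k⁴)/16 with 1−k⁴ = 0.8868, so πd_o³(1−k⁴)/16 = 258000 mm³.
T_allow = 42.65×258000 = 1.100×10^7 N·mm = 11000 N·m.

T_allow = 11000 N·m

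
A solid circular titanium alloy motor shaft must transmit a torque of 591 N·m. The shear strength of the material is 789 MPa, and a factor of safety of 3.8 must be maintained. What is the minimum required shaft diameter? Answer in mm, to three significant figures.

Allowable shear stress τ_allow = 789/3.8 = 207.6 MPa.
For a solid shaft τ = 16T/(πd³), so d³ = 16T/(π τ_allow) = 16×591000/(π×207.6) = 14500 mm³.
d = (14500)^(1/3) = 24.38 mm.

d = 24.4 mm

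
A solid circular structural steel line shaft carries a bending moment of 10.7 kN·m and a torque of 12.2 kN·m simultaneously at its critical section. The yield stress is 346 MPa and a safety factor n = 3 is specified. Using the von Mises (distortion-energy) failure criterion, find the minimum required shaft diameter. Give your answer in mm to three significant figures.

d = 110 mm

σ_allow = σ_y/n = 346/3 = 115.3 MPa.
For a solid shaft σ_b = 32M/(πd³) and τ = 16T/(πd³), so the von Mises stress is σ' = (16/πd³)·√(4M²+3T²).
√(4M²+3T²) = √(4×(1.070×10^7)² + 3×(1.220×10^7)²) = 3.007×10^7 N·mm.
d³ = 16×3.007×10^7/(π×115.3) = 1.328×10^6 mm³.
d = 109.9 mm.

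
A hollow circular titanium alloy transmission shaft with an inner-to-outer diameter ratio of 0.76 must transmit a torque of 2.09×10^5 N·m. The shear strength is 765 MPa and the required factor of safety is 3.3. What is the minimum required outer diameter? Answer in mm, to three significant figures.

τ_allow = 765/3.3 = 231.8 MPa.
For a hollow shaft τ = 16T/[πd_o³(1−k⁴)] with k = 0.76, so 1−k⁴ = 0.6664.
d_o³ = 16T/[π τ_allow (1−k⁴)] = 16×2.0900×10^8/(π×231.8×0.6664) = 6.890×10^6 mm³.
d_o = 190.3 mm.

d_o = 190 mm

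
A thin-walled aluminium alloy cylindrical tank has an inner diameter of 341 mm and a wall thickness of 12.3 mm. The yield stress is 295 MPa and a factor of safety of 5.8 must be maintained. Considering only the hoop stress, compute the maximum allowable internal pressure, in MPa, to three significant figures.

σ_allow = 295/5.8 = 50.86 MPa.
σ_h = pD/(2t) → p_allow = 2σ_allow t/D = 2×50.86×12.3/341 = 3.669 MPa.

p_allow = 3.67 MPa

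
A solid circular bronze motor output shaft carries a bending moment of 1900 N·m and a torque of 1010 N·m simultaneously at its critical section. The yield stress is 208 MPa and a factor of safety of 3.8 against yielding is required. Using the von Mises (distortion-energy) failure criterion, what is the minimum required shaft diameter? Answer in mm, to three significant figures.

σ_allow = σ_y/n = 208/3.8 = 54.74 MPa.
For a solid shaft σ_b = 32M/(πd³) and τ = 16T/(πd³), so the von Mises stress is σ' = (16/πd³)·√(4M²+3T²).
√(4M²+3T²) = √(4×(1.900×10^6)² + 3×(1.010×10^6)²) = 4.183×10^6 N·mm.
d³ = 16×4.183×10^6/(π×54.74) = 389200 mm³.
d = 73.01 mm.

d = 73.0 mm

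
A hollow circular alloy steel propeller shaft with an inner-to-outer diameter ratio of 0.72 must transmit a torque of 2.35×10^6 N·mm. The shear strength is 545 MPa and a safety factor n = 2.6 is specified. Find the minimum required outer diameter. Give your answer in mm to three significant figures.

τ_allow = 545/2.6 = 209.6 MPa.
For a hollow shaft τ = 16T/[πd_o³(1−k⁴)] with k = 0.72, so 1−k⁴ = 0.7313.
d_o³ = 16T/[π τ_allow (1−k⁴)] = 16×2350000/(π×209.6×0.7313) = 78080 mm³.
d_o = 42.74 mm.

d_o = 42.7 mm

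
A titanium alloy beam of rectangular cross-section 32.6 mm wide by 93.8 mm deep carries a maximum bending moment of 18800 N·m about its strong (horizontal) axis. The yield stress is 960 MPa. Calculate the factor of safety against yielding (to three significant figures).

Section modulus S = bh²/6 = 32.6×93.8²/6 = 47800 mm³.
σ = M/S = 1.8800×10^7/47800 = 393.3 MPa.
n = 960/393.3 = 2.441.

n = 2.44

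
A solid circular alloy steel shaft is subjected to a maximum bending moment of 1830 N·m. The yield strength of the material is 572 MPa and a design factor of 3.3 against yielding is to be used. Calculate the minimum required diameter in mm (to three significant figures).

d = 47.6 mm

σ_allow = 572/3.3 = 173.3 MPa.
For a solid circular section σ = 32M/(πd³), so d³ = 32M/(π σ_allow) = 32×1830000/(π×173.3) = 107500 mm³.
d = 47.55 mm.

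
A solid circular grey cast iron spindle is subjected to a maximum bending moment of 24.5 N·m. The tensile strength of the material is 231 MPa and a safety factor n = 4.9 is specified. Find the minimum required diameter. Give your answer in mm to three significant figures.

d = 17.4 mm

σ_allow = 231/4.9 = 47.14 MPa.
For a solid circular section σ = 32M/(πd³), so d³ = 32M/(π σ_allow) = 32×24500/(π×47.14) = 5294 mm³.
d = 17.43 mm.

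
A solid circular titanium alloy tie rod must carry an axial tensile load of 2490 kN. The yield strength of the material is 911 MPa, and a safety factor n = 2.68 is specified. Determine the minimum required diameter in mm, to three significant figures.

Allowable stress σ_allow = 911/2.68 = 339.9 MPa.
Required area A = F/σ_allow = 2490000/339.9 = 7325 mm².
A = πd²/4 → d = √(4A/π) = 96.57 mm.

d = 96.6 mm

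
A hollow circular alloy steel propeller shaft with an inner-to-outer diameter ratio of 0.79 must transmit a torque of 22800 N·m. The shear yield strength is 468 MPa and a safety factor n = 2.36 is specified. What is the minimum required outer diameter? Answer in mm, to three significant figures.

τ_allow = 468/2.36 = 198.3 MPa.
For a hollow shaft τ = 16T/[πd_o³(1−k⁴)] with k = 0.79, so 1−k⁴ = 0.6105.
d_o³ = 16T/[π τ_allow (1−k⁴)] = 16×2.2800×10^7/(π×198.3×0.6105) = 959100 mm³.
d_o = 98.62 mm.

d_o = 98.6 mm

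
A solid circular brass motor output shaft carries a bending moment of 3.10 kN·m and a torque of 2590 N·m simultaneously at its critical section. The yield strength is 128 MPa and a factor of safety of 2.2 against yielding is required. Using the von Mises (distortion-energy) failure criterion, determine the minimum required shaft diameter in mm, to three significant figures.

d = 87.5 mm

σ_allow = σ_y/n = 128/2.2 = 58.18 MPa.
For a solid shaft σ_b = 32M/(πd³) and τ = 16T/(πd³), so the von Mises stress is σ' = (16/πd³)·√(4M²+3T²).
√(4M²+3T²) = √(4×(3.100×10^6)² + 3×(2.590×10^6)²) = 7.653×10^6 N·mm.
d³ = 16×7.653×10^6/(π×58.18) = 669900 mm³.
d = 87.50 mm.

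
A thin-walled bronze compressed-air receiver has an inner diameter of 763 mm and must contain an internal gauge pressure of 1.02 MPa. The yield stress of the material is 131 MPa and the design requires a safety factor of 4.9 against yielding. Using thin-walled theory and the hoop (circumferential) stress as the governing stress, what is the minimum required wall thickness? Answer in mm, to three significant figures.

σ_allow = 131/4.9 = 26.73 MPa.
Hoop stress σ_h = pD/(2t), so t = pD/(2σ_allow) = 1.02×763/(2×26.73) = 14.56 mm.

t = 14.6 mm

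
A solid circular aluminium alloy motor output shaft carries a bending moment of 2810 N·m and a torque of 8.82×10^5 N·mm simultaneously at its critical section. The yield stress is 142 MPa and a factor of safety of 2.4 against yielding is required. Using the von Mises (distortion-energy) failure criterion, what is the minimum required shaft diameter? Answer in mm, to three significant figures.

σ_allow = σ_y/n = 142/2.4 = 59.17 MPa.
For a solid shaft σ_b = 32M/(πd³) and τ = 16T/(πd³), so the von Mises stress is σ' = (16/πd³)·√(4M²+3T²).
√(4M²+3T²) = √(4×(2.810×10^6)² + 3×(882000)²) = 5.824×10^6 N·mm.
d³ = 16×5.824×10^6/(π×59.17) = 501300 mm³.
d = 79.44 mm.

d = 79.4 mm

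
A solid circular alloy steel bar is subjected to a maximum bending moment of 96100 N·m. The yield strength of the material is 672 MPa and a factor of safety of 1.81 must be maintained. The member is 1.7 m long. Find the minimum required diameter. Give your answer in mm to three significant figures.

d = 138 mm

σ_allow = 672/1.81 = 371.3 MPa.
For a solid circular section σ = 32M/(πd³), so d³ = 32M/(π σ_allow) = 32×9.6100×10^7/(π×371.3) = 2.637×10^6 mm³.
d = 138.1 mm.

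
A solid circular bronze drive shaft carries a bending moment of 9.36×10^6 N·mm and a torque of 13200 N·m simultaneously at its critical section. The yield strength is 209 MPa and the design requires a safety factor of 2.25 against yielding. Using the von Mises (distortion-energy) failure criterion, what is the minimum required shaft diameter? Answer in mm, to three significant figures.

d = 117 mm

σ_allow = σ_y/n = 209/2.25 = 92.89 MPa.
For a solid shaft σ_b = 32M/(πd³) and τ = 16T/(πd³), so the von Mises stress is σ' = (16/πd³)·√(4M²+3T²).
√(4M²+3T²) = √(4×(9.360×10^6)² + 3×(1.320×10^7)²) = 2.955×10^7 N·mm.
d³ = 16×2.955×10^7/(π×92.89) = 1.620×10^6 mm³.
d = 117.4 mm.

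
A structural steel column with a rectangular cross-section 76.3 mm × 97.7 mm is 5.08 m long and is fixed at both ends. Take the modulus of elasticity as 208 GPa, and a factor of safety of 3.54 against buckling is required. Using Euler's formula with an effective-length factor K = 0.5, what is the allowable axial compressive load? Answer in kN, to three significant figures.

P_allow = 325 kN

Buckling occurs about the weak axis: I_min = h·b³/12 = 97.7×76.3³/12 = 3.616×10^6 mm⁴ (b = 76.3 mm is the smaller dimension).
Effective length L_e = KL = 0.5×5.08 m = 2540 mm.
Euler critical load P_cr = π²EI/L_e² = π²×208000×3.616×10^6/2540² = 1.151×10^6 N.
P_allow = P_cr/n = 1.151×10^6/3.54 = 325100 N.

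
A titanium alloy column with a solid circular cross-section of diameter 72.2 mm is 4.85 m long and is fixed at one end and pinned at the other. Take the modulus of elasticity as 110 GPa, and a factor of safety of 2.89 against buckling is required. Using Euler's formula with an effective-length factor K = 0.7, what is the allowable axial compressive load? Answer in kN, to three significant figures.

P_allow = 43.5 kN

I = πd⁴/64 = π×72.2⁴/64 = 1.334×10^6 mm⁴.
Effective length L_e = KL = 0.7×4.85 m = 3395 mm.
Euler critical load P_cr = π²EI/L_e² = π²×110000×1.334×10^6/3395² = 125600 N.
P_allow = P_cr/n = 125600/2.89 = 43470 N.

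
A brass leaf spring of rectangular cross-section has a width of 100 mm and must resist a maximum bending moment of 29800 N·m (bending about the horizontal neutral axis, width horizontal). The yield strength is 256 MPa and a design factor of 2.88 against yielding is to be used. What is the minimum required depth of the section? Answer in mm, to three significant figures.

σ_allow = 256/2.88 = 88.89 MPa.
For a rectangular section σ = 6M/(bh²), so h² = 6M/(b σ_allow) = 6×2.9800×10^7/(100×88.89) = 20120 mm².
h = 141.8 mm.

h = 142 mm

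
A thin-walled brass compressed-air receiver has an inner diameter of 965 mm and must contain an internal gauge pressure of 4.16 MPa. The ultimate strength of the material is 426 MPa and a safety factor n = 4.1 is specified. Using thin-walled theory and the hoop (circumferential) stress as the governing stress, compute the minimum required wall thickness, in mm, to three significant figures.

t = 19.3 mm

σ_allow = 426/4.1 = 103.9 MPa.
Hoop stress σ_h = pD/(2t), so t = pD/(2σ_allow) = 4.16×965/(2×103.9) = 19.32 mm.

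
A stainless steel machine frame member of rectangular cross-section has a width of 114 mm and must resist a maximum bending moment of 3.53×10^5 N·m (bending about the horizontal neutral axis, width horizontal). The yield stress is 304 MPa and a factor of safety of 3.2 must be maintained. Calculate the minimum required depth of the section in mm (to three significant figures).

σ_allow = 304/3.2 = 95.00 MPa.
For a rectangular section σ = 6M/(bh²), so h² = 6M/(b σ_allow) = 6×3.5300×10^8/(114×95.00) = 195600 mm².
h = 442.2 mm.

h = 442 mm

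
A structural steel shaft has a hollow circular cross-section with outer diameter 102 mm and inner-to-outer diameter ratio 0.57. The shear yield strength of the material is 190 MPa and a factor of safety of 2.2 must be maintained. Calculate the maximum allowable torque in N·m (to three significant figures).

T_allow = 16100 N·m

τ_allow = 190/2.2 = 86.36 MPa.
For a hollow shaft T_allow = τ_allow·πd_o³(1−k⁴)/16 with 1−k⁴ = 0.8944, so πd_o³(1−k⁴)/16 = 186400 mm³.
T_allow = 86.36×186400 = 1.610×10^7 N·mm = 16100 N·m.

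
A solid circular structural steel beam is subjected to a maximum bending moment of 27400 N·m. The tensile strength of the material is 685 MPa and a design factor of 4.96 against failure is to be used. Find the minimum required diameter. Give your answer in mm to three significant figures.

σ_allow = 685/4.96 = 138.1 MPa.
For a solid circular section σ = 32M/(πd³), so d³ = 32M/(π σ_allow) = 32×2.7400×10^7/(π×138.1) = 2.021×10^6 mm³.
d = 126.4 mm.

d = 126 mm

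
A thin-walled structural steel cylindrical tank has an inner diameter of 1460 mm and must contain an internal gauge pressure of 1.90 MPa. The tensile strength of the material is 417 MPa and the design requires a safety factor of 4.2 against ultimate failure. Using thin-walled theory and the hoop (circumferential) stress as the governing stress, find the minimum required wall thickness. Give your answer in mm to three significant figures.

σ_allow = 417/4.2 = 99.29 MPa.
Hoop stress σ_h = pD/(2t), so t = pD/(2σ_allow) = 1.90×1460/(2×99.29) = 13.97 mm.

t = 14.0 mm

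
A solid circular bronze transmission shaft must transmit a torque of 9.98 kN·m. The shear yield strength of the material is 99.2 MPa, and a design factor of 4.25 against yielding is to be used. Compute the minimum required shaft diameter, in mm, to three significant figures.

Allowable shear stress τ_allow = 99.2/4.25 = 23.34 MPa.
For a solid shaft τ = 16T/(πd³), so d³ = 16T/(π τ_allow) = 16×9980000/(π×23.34) = 2.178×10^6 mm³.
d = (2.178×10^6)^(1/3) = 129.6 mm.

d = 130 mm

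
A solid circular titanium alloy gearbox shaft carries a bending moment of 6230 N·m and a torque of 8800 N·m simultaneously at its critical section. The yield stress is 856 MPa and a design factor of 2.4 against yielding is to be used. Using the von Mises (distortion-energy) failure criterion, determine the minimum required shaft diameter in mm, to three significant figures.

d = 65.5 mm

σ_allow = σ_y/n = 856/2.4 = 356.7 MPa.
For a solid shaft σ_b = 32M/(πd³) and τ = 16T/(πd³), so the von Mises stress is σ' = (16/πd³)·√(4M²+3T²).
√(4M²+3T²) = √(4×(6.230×10^6)² + 3×(8.800×10^6)²) = 1.969×10^7 N·mm.
d³ = 16×1.969×10^7/(π×356.7) = 281100 mm³.
d = 65.51 mm.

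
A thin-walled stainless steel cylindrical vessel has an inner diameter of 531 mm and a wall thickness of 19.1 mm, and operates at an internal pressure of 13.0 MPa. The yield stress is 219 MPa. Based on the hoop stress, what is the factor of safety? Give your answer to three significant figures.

σ_h = pD/(2t) = 13.0×531/(2×19.1) = 180.7 MPa.
n = 219/180.7 = 1.212.

n = 1.21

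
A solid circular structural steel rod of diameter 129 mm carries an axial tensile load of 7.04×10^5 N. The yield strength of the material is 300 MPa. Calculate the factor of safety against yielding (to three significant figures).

A = πd²/4 = 13070 mm².
σ = F/A = 704000/13070 = 53.86 MPa.
n = 300/53.86 = 5.570.

n = 5.57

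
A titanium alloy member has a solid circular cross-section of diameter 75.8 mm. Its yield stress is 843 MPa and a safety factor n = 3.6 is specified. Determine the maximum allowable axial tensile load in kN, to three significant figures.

F_allow = 1060 kN

σ_allow = 843/3.6 = 234.2 MPa.
A = πd²/4 = π×75.8²/4 = 4513 mm².
F_allow = σ_allow × A = 234.2×4513 = 1.057×10^6 N.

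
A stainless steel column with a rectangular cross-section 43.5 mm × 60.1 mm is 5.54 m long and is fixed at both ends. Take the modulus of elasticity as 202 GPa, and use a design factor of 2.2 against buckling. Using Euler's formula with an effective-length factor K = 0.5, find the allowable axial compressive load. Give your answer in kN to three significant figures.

Buckling occurs about the weak axis: I_min = h·b³/12 = 60.1×43.5³/12 = 412300 mm⁴ (b = 43.5 mm is the smaller dimension).
Effective length L_e = KL = 0.5×5.54 m = 2770 mm.
Euler critical load P_cr = π²EI/L_e² = π²×202000×412300/2770² = 107100 N.
P_allow = P_cr/n = 107100/2.2 = 48690 N.

P_allow = 48.7 kN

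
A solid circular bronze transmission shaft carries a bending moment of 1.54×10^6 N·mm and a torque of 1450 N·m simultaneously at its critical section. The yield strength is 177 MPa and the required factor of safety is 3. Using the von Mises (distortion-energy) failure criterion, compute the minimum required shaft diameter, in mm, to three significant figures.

d = 70.0 mm

σ_allow = σ_y/n = 177/3 = 59.00 MPa.
For a solid shaft σ_b = 32M/(πd³) and τ = 16T/(πd³), so the von Mises stress is σ' = (16/πd³)·√(4M²+3T²).
√(4M²+3T²) = √(4×(1.540×10^6)² + 3×(1.450×10^6)²) = 3.974×10^6 N·mm.
d³ = 16×3.974×10^6/(π×59.00) = 343100 mm³.
d = 70.00 mm.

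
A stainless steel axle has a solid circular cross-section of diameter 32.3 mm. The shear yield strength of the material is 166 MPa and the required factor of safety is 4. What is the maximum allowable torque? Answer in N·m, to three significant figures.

τ_allow = 166/4 = 41.50 MPa.
For a solid shaft T_allow = τ_allow·πd³/16; πd³/16 = π×32.3³/16 = 6617 mm³.
T_allow = 41.50×6617 = 274600 N·mm = 274.6 N·m.

T_allow = 275 N·m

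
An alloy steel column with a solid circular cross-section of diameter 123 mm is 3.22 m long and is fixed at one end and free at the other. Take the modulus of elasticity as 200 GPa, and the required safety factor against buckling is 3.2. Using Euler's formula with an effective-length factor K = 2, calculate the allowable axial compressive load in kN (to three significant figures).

P_allow = 167 kN

I = πd⁴/64 = π×123⁴/64 = 1.124×10^7 mm⁴.
Effective length L_e = KL = 2×3.22 m = 6440 mm.
Euler critical load P_cr = π²EI/L_e² = π²×200000×1.124×10^7/6440² = 534700 N.
P_allow = P_cr/n = 534700/3.2 = 167100 N.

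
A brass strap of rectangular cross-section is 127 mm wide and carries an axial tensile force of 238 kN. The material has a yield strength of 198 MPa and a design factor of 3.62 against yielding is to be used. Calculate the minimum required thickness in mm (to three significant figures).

t = 34.3 mm

σ_allow = 198/3.62 = 54.70 MPa.
Required area A = F/σ_allow = 238000/54.70 = 4351 mm².
t = A/w = 4351/127 = 34.26 mm.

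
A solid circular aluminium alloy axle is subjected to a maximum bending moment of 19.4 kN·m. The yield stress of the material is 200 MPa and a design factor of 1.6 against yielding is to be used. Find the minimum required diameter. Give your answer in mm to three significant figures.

σ_allow = 200/1.6 = 125.0 MPa.
For a solid circular section σ = 32M/(πd³), so d³ = 32M/(π σ_allow) = 32×1.9400×10^7/(π×125.0) = 1.581×10^6 mm³.
d = 116.5 mm.

d = 116 mm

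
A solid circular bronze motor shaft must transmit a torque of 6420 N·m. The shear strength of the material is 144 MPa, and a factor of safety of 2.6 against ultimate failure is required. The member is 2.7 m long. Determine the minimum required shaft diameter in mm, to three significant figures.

Allowable shear stress τ_allow = 144/2.6 = 55.38 MPa.
For a solid shaft τ = 16T/(πd³), so d³ = 16T/(π τ_allow) = 16×6420000/(π×55.38) = 590400 mm³.
d = (590400)^(1/3) = 83.89 mm.

d = 83.9 mm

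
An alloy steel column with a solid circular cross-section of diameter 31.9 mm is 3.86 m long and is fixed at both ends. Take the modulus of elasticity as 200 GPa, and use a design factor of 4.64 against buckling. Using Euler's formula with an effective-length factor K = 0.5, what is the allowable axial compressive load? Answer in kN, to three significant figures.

I = πd⁴/64 = π×31.9⁴/64 = 50830 mm⁴.
Effective length L_e = KL = 0.5×3.86 m = 1930 mm.
Euler critical load P_cr = π²EI/L_e² = π²×200000×50830/1930² = 26940 N.
P_allow = P_cr/n = 26940/4.64 = 5805 N.

P_allow = 5.81 kN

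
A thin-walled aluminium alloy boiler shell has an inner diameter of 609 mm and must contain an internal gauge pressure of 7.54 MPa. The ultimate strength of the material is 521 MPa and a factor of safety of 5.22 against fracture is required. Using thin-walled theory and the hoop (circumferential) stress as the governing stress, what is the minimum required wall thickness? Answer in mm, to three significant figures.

σ_allow = 521/5.22 = 99.81 MPa.
Hoop stress σ_h = pD/(2t), so t = pD/(2σ_allow) = 7.54×609/(2×99.81) = 23.00 mm.

t = 23.0 mm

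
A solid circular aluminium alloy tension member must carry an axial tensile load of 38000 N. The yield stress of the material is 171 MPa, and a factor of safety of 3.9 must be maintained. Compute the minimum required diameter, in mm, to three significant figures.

d = 33.2 mm

Allowable stress σ_allow = 171/3.9 = 43.85 MPa.
Required area A = F/σ_allow = 38000/43.85 = 866.7 mm².
A = πd²/4 → d = √(4A/π) = 33.22 mm.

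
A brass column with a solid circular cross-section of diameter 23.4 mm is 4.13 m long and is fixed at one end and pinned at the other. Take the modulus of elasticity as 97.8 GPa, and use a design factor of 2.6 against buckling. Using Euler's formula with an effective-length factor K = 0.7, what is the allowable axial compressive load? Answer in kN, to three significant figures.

P_allow = 0.654 kN

I = πd⁴/64 = π×23.4⁴/64 = 14720 mm⁴.
Effective length L_e = KL = 0.7×4.13 m = 2891 mm.
Euler critical load P_cr = π²EI/L_e² = π²×97800×14720/2891² = 1700 N.
P_allow = P_cr/n = 1700/2.6 = 653.7 N.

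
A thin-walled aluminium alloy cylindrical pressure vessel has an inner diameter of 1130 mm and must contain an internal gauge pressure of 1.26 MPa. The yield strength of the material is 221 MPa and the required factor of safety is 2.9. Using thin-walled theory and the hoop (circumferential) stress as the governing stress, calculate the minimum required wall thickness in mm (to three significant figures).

σ_allow = 221/2.9 = 76.21 MPa.
Hoop stress σ_h = pD/(2t), so t = pD/(2σ_allow) = 1.26×1130/(2×76.21) = 9.342 mm.

t = 9.34 mm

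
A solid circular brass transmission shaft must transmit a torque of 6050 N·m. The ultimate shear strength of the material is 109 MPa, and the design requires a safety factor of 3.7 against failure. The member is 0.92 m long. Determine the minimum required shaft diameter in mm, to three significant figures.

d = 102 mm

Allowable shear stress τ_allow = 109/3.7 = 29.46 MPa.
For a solid shaft τ = 16T/(πd³), so d³ = 16T/(π τ_allow) = 16×6050000/(π×29.46) = 1.046×10^6 mm³.
d = (1.046×10^6)^(1/3) = 101.5 mm.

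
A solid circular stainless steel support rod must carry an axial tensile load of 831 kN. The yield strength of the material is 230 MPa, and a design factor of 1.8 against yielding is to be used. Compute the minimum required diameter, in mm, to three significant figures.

d = 91.0 mm

Allowable stress σ_allow = 230/1.8 = 127.8 MPa.
Required area A = F/σ_allow = 831000/127.8 = 6503 mm².
A = πd²/4 → d = √(4A/π) = 91.00 mm.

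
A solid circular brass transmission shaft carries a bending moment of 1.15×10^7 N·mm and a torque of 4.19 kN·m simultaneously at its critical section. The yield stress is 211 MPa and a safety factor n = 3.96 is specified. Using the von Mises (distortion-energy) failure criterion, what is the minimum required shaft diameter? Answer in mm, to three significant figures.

σ_allow = σ_y/n = 211/3.96 = 53.28 MPa.
For a solid shaft σ_b = 32M/(πd³) and τ = 16T/(πd³), so the von Mises stress is σ' = (16/πd³)·√(4M²+3T²).
√(4M²+3T²) = √(4×(1.150×10^7)² + 3×(4.190×10^6)²) = 2.412×10^7 N·mm.
d³ = 16×2.412×10^7/(π×53.28) = 2.305×10^6 mm³.
d = 132.1 mm.

d = 132 mm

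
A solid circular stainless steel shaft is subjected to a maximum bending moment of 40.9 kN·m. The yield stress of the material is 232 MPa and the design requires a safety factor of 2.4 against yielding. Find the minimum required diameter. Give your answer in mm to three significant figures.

d = 163 mm

σ_allow = 232/2.4 = 96.67 MPa.
For a solid circular section σ = 32M/(πd³), so d³ = 32M/(π σ_allow) = 32×4.0900×10^7/(π×96.67) = 4.310×10^6 mm³.
d = 162.7 mm.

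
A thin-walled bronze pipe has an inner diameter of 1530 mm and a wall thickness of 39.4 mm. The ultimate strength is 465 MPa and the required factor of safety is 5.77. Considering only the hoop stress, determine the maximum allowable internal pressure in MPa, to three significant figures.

p_allow = 4.15 MPa

σ_allow = 465/5.77 = 80.59 MPa.
σ_h = pD/(2t) → p_allow = 2σ_allow t/D = 2×80.59×39.4/1530 = 4.151 MPa.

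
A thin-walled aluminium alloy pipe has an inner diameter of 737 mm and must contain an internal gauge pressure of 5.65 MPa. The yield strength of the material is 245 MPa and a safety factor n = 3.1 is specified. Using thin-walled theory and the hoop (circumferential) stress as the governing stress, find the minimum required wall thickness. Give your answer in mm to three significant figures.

σ_allow = 245/3.1 = 79.03 MPa.
Hoop stress σ_h = pD/(2t), so t = pD/(2σ_allow) = 5.65×737/(2×79.03) = 26.34 mm.

t = 26.3 mm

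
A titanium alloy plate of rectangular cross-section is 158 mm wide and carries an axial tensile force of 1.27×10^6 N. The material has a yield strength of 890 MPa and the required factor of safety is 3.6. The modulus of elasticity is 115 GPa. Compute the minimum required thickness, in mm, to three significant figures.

σ_allow = 890/3.6 = 247.2 MPa.
Required area A = F/σ_allow = 1270000/247.2 = 5137 mm².
t = A/w = 5137/158 = 32.51 mm.

t = 32.5 mm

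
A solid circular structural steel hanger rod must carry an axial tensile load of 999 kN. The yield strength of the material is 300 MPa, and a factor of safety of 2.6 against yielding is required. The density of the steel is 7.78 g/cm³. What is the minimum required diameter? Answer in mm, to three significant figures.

Allowable stress σ_allow = 300/2.6 = 115.4 MPa.
Required area A = F/σ_allow = 999000/115.4 = 8658 mm².
A = πd²/4 → d = √(4A/π) = 105.0 mm.

d = 105 mm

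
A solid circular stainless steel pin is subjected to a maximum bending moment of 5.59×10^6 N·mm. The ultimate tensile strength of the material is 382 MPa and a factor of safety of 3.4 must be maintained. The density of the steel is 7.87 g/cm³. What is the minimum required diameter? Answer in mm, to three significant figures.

σ_allow = 382/3.4 = 112.4 MPa.
For a solid circular section σ = 32M/(πd³), so d³ = 32M/(π σ_allow) = 32×5590000/(π×112.4) = 506800 mm³.
d = 79.73 mm.

d = 79.7 mm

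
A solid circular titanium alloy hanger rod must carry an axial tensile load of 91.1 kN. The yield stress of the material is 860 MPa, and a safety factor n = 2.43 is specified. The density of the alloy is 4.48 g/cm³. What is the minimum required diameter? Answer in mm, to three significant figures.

d = 18.1 mm

Allowable stress σ_allow = 860/2.43 = 353.9 MPa.
Required area A = F/σ_allow = 91100/353.9 = 257.4 mm².
A = πd²/4 → d = √(4A/π) = 18.10 mm.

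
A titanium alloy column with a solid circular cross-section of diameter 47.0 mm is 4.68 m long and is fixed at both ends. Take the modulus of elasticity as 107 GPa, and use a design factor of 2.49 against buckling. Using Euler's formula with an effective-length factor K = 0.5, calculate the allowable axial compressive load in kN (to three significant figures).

I = πd⁴/64 = π×47.0⁴/64 = 239500 mm⁴.
Effective length L_e = KL = 0.5×4.68 m = 2340 mm.
Euler critical load P_cr = π²EI/L_e² = π²×107000×239500/2340² = 46200 N.
P_allow = P_cr/n = 46200/2.49 = 18550 N.

P_allow = 18.6 kN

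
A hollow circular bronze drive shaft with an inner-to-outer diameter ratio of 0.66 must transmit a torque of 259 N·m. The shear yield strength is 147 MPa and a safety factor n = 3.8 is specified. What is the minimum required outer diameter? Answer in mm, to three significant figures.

τ_allow = 147/3.8 = 38.68 MPa.
For a hollow shaft τ = 16T/[πd_o³(1−k⁴)] with k = 0.66, so 1−k⁴ = 0.8103.
d_o³ = 16T/[π τ_allow (1−k⁴)] = 16×259000/(π×38.68×0.8103) = 42080 mm³.
d_o = 34.78 mm.

d_o = 34.8 mm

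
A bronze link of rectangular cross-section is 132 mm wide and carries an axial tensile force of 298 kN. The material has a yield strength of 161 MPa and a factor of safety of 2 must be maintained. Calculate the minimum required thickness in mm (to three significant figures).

t = 28.0 mm

σ_allow = 161/2 = 80.50 MPa.
Required area A = F/σ_allow = 298000/80.50 = 3702 mm².
t = A/w = 3702/132 = 28.04 mm.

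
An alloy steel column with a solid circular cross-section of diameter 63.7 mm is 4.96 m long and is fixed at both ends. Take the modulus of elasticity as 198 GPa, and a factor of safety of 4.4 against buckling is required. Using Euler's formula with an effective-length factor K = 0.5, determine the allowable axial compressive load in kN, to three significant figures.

P_allow = 58.4 kN

I = πd⁴/64 = π×63.7⁴/64 = 808200 mm⁴.
Effective length L_e = KL = 0.5×4.96 m = 2480 mm.
Euler critical load P_cr = π²EI/L_e² = π²×198000×808200/2480² = 256800 N.
P_allow = P_cr/n = 256800/4.4 = 58360 N.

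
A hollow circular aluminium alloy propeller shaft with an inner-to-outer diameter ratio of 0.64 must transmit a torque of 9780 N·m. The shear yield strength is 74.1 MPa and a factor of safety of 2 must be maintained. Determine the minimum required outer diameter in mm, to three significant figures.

d_o = 117 mm

τ_allow = 74.1/2 = 37.05 MPa.
For a hollow shaft τ = 16T/[πd_o³(1−k⁴)] with k = 0.64, so 1−k⁴ = 0.8322.
d_o³ = 16T/[π τ_allow (1−k⁴)] = 16×9780000/(π×37.05×0.8322) = 1.615×10^6 mm³.
d_o = 117.3 mm.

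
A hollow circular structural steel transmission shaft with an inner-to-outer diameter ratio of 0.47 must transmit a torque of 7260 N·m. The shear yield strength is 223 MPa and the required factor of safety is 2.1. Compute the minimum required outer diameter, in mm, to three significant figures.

d_o = 71.5 mm

τ_allow = 223/2.1 = 106.2 MPa.
For a hollow shaft τ = 16T/[πd_o³(1−k⁴)] with k = 0.47, so 1−k⁴ = 0.9512.
d_o³ = 16T/[π τ_allow (1−k⁴)] = 16×7260000/(π×106.2×0.9512) = 366100 mm³.
d_o = 71.53 mm.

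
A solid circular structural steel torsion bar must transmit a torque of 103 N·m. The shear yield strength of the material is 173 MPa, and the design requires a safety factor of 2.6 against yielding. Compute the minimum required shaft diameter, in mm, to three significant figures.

d = 19.9 mm

Allowable shear stress τ_allow = 173/2.6 = 66.54 MPa.
For a solid shaft τ = 16T/(πd³), so d³ = 16T/(π τ_allow) = 16×103000/(π×66.54) = 7884 mm³.
d = (7884)^(1/3) = 19.90 mm.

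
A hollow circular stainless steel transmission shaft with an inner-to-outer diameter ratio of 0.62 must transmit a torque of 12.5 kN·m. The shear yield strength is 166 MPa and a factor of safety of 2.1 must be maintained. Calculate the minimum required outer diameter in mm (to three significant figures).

d_o = 98.1 mm

τ_allow = 166/2.1 = 79.05 MPa.
For a hollow shaft τ = 16T/[πd_o³(1−k⁴)] with k = 0.62, so 1−k⁴ = 0.8522.
d_o³ = 16T/[π τ_allow (1−k⁴)] = 16×1.2500×10^7/(π×79.05×0.8522) = 945000 mm³.
d_o = 98.13 mm.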